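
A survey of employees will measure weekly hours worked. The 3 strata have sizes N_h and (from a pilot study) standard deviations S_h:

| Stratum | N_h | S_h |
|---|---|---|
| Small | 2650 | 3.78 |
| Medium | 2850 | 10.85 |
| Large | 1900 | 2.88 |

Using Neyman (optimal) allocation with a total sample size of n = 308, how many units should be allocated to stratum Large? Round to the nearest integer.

Neyman allocation: n_h = n · N_h S_h / Σ N_i S_i, with n = 308.
  stratum Small: N_h·S_h = 2650·3.78 = 10017.00
  stratum Medium: N_h·S_h = 2850·10.85 = 30922.50
  stratum Large: N_h·S_h = 1900·2.88 = 5472.00
Σ N_h S_h = 46411.50
n for stratum Large = 308·5472.00/46411.50 = 36.314 → 36

36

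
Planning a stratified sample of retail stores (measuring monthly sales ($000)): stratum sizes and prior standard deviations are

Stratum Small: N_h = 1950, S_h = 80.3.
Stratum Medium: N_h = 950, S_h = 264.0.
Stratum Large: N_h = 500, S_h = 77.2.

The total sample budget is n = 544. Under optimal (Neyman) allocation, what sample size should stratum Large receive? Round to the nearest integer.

47

Neyman allocation: n_h = n · N_h S_h / Σ N_i S_i, with n = 544.
  stratum Small: N_h·S_h = 1950·80.3 = 156585.00
  stratum Medium: N_h·S_h = 950·264.0 = 250800.00
  stratum Large: N_h·S_h = 500·77.2 = 38600.00
Σ N_h S_h = 445985.00
n for stratum Large = 544·38600.00/445985.00 = 47.083 → 47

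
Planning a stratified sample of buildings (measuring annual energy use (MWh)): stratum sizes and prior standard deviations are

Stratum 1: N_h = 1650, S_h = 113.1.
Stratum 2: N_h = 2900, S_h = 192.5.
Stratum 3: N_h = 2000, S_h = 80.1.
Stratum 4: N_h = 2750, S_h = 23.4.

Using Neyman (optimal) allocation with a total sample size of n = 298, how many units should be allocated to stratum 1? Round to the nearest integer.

Neyman allocation: n_h = n · N_h S_h / Σ N_i S_i, with n = 298.
  stratum 1: N_h·S_h = 1650·113.1 = 186615.00
  stratum 2: N_h·S_h = 2900·192.5 = 558250.00
  stratum 3: N_h·S_h = 2000·80.1 = 160200.00
  stratum 4: N_h·S_h = 2750·23.4 = 64350.00
Σ N_h S_h = 969415.00
n for stratum 1 = 298·186615.00/969415.00 = 57.366 → 57

57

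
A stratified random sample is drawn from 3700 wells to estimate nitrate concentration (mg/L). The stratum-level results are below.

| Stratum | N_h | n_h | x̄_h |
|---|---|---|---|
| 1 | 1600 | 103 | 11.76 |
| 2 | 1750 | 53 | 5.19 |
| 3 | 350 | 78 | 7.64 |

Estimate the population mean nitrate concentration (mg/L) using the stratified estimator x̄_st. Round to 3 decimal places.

N = Σ N_h = 3700. Stratum weights W_h = N_h/N.
x̄_st = (1600·11.76 + 1750·5.19 + 350·7.64) / 3700 = 8.26284

x̄_st ≈ 8.263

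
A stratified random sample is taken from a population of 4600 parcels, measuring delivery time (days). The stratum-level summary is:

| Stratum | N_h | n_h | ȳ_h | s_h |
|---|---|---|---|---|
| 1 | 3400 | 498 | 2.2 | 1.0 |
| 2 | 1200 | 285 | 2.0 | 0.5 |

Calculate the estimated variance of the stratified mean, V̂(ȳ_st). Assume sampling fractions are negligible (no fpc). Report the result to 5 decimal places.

V̂(ȳ_st) = Σ W_h² s_h²/n_h, with W_h = N_h/N and N = 4600:
  stratum 1: (3400/4600)²·1.0²/498 = 0.00109702
  stratum 2: (1200/4600)²·0.5²/285 = 5.96956e-05
V̂(ȳ_st) = 0.00115671

V̂(ȳ_st) ≈ 0.00116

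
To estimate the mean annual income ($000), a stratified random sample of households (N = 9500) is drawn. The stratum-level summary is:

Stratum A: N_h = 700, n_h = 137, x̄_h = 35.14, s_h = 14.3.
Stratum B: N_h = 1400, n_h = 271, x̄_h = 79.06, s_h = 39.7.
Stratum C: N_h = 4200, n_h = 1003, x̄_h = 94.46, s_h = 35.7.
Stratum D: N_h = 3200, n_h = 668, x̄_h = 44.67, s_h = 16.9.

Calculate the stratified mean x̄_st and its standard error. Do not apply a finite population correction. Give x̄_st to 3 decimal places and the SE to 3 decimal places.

x̄_st ≈ 71.048, SE ≈ 0.657

x̄_st = Σ W_h x̄_h = (700·35.14 + 1400·79.06 + 4200·94.46 + 3200·44.67)/9500 = 71.04821
V̂(x̄_st) = Σ W_h² s_h²/n_h, with W_h = N_h/N and N = 9500:
  stratum A: (700/9500)²·14.3²/137 = 0.00810402
  stratum B: (1400/9500)²·39.7²/271 = 0.126305
  stratum C: (4200/9500)²·35.7²/1003 = 0.248363
  stratum D: (3200/9500)²·16.9²/668 = 0.0485121
V̂(x̄_st) = 0.431284
SE(x̄_st) = √0.431284 = 0.656722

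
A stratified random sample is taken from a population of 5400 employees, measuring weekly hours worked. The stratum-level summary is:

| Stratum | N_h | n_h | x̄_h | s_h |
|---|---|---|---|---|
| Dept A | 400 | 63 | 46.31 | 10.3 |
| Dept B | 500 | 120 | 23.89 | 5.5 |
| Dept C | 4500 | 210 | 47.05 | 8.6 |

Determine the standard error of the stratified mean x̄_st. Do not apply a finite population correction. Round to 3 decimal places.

V̂(x̄_st) = Σ W_h² s_h²/n_h, with W_h = N_h/N and N = 5400:
  stratum Dept A: (400/5400)²·10.3²/63 = 0.00923988
  stratum Dept B: (500/5400)²·5.5²/120 = 0.00216121
  stratum Dept C: (4500/5400)²·8.6²/210 = 0.244577
V̂(x̄_st) = 0.255978
SE(x̄_st) = √0.255978 = 0.505942

SE(x̄_st) ≈ 0.506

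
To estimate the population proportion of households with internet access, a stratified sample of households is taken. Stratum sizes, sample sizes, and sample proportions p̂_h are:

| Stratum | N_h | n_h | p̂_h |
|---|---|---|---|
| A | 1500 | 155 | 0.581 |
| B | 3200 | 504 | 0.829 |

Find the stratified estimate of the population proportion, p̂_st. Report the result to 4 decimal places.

N = 4700; stratum weights W_h = N_h/N.
p̂_st = Σ W_h p̂_h = (1500·0.581 + 3200·0.829)/4700 = 0.74985

p̂_st ≈ 0.7499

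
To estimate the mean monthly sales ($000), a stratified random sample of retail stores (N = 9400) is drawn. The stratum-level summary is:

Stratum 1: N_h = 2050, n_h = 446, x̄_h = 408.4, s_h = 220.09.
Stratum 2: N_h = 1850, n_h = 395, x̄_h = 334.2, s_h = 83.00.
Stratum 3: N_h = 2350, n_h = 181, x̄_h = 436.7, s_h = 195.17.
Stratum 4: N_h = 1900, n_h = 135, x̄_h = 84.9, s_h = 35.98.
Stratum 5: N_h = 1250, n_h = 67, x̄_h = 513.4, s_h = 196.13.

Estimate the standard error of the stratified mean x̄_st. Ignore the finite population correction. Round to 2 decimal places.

V̂(x̄_st) = Σ W_h² s_h²/n_h, with W_h = N_h/N and N = 9400:
  stratum 1: (2050/9400)²·220.09²/446 = 5.16556
  stratum 2: (1850/9400)²·83.00²/395 = 0.675533
  stratum 3: (2350/9400)²·195.17²/181 = 13.1531
  stratum 4: (1900/9400)²·35.98²/135 = 0.391778
  stratum 5: (1250/9400)²·196.13²/67 = 10.1526
V̂(x̄_st) = 29.5386
SE(x̄_st) = √29.5386 = 5.43494

SE(x̄_st) ≈ 5.43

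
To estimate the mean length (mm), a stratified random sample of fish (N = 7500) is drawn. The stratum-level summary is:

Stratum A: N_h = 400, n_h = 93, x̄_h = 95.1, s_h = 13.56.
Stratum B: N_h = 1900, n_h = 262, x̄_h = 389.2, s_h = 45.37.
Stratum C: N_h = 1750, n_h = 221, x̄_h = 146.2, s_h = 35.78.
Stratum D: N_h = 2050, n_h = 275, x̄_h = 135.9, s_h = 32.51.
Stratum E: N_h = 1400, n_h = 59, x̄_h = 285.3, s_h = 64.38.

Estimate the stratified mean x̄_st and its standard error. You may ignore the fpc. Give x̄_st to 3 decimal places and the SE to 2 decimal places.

x̄_st ≈ 228.185, SE ≈ 1.89

x̄_st = Σ W_h x̄_h = (400·95.1 + 1900·389.2 + 1750·146.2 + 2050·135.9 + 1400·285.3)/7500 = 228.18467
V̂(x̄_st) = Σ W_h² s_h²/n_h, with W_h = N_h/N and N = 7500:
  stratum A: (400/7500)²·13.56²/93 = 0.00562385
  stratum B: (1900/7500)²·45.37²/262 = 0.504221
  stratum C: (1750/7500)²·35.78²/221 = 0.315386
  stratum D: (2050/7500)²·32.51²/275 = 0.287135
  stratum E: (1400/7500)²·64.38²/59 = 2.44784
V̂(x̄_st) = 3.56021
SE(x̄_st) = √3.56021 = 1.88685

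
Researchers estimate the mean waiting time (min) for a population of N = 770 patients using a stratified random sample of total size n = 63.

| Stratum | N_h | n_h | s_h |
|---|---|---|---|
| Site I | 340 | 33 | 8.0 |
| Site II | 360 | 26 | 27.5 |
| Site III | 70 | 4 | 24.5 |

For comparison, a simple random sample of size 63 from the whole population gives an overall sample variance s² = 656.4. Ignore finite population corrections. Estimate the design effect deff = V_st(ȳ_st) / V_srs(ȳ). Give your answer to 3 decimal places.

V̂(ȳ_st) = Σ W_h² s_h²/n_h, with W_h = N_h/N and N = 770:
  stratum Site I: (340/770)²·8.0²/33 = 0.378131
  stratum Site II: (360/770)²·27.5²/26 = 6.35793
  stratum Site III: (70/770)²·24.5²/4 = 1.24019
V_st = 7.97624
V_srs = s²/n = 656.4/63 = 10.419
deff = V_st / V_srs = 7.97624/10.419 = 0.7655

deff ≈ 0.766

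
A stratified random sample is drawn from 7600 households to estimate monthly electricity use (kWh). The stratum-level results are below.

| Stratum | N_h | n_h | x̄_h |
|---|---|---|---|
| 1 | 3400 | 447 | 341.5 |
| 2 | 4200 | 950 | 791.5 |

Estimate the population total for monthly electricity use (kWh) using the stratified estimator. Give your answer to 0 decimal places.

τ̂_st ≈ 4485400

τ̂_st = Σ N_h x̄_h = 3400·341.5 + 4200·791.5 = 4485400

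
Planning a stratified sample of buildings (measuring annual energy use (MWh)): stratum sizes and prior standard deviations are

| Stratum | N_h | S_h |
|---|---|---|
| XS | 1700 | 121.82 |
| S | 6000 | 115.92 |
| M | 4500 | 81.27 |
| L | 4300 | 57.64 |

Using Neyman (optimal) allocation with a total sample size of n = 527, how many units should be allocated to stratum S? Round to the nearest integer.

Neyman allocation: n_h = n · N_h S_h / Σ N_i S_i, with n = 527.
  stratum XS: N_h·S_h = 1700·121.82 = 207094.00
  stratum S: N_h·S_h = 6000·115.92 = 695520.00
  stratum M: N_h·S_h = 4500·81.27 = 365715.00
  stratum L: N_h·S_h = 4300·57.64 = 247852.00
Σ N_h S_h = 1516181.00
n for stratum S = 527·695520.00/1516181.00 = 241.752 → 242

242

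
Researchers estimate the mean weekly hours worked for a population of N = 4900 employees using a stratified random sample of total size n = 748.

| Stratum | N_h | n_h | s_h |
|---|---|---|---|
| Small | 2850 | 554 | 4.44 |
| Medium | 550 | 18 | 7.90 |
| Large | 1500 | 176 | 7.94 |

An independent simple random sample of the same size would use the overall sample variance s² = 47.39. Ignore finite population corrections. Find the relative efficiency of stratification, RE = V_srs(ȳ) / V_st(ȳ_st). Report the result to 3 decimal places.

V̂(ȳ_st) = Σ W_h² s_h²/n_h, with W_h = N_h/N and N = 4900:
  stratum Small: (2850/4900)²·4.44²/554 = 0.012038
  stratum Medium: (550/4900)²·7.90²/18 = 0.0436832
  stratum Large: (1500/4900)²·7.94²/176 = 0.0335675
V_st = 0.0892887
V_srs = s²/n = 47.39/748 = 0.0633556
Relative efficiency = V_srs / V_st = 0.0633556/0.0892887 = 0.7096

RE ≈ 0.710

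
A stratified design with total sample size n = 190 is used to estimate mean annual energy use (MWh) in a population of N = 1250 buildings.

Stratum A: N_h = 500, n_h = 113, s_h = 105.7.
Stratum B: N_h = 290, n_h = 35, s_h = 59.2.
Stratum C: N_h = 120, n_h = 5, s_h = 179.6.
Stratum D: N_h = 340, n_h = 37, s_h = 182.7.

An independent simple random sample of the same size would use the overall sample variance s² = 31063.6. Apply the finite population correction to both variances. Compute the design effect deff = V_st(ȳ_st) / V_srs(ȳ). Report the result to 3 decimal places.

deff ≈ 0.962

V̂(ȳ_st) = Σ W_h² (1 − n_h/N_h) s_h²/n_h, with W_h = N_h/N and N = 1250:
  stratum A: (500/1250)²·(1 − 113/500)·105.7²/113 = 12.2443
  stratum B: (290/1250)²·(1 − 35/290)·59.2²/35 = 4.73907
  stratum C: (120/1250)²·(1 − 5/120)·179.6²/5 = 56.9773
  stratum D: (340/1250)²·(1 − 37/340)·182.7²/37 = 59.4808
V_st = 133.441
V_srs = (1 − 190/1250)·31063.6/190 = 138.642
deff = V_st / V_srs = 133.441/138.642 = 0.9625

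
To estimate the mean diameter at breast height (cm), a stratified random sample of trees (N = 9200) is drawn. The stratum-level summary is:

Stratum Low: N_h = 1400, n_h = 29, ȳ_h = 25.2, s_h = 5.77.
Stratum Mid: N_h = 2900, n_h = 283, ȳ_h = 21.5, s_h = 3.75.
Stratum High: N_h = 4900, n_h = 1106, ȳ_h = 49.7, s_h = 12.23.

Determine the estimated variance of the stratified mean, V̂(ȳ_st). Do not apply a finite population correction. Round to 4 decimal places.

V̂(ȳ_st) ≈ 0.0699

V̂(ȳ_st) = Σ W_h² s_h²/n_h, with W_h = N_h/N and N = 9200:
  stratum Low: (1400/9200)²·5.77²/29 = 0.0265848
  stratum Mid: (2900/9200)²·3.75²/283 = 0.00493738
  stratum High: (4900/9200)²·12.23²/1106 = 0.0383632
V̂(ȳ_st) = 0.0698854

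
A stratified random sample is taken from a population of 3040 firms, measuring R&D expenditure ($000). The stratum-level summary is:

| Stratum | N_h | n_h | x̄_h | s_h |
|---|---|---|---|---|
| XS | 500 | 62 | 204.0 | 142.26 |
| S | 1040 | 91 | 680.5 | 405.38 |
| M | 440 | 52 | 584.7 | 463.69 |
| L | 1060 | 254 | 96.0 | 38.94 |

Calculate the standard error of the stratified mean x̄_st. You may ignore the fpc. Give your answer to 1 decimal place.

V̂(x̄_st) = Σ W_h² s_h²/n_h, with W_h = N_h/N and N = 3040:
  stratum XS: (500/3040)²·142.26²/62 = 8.83012
  stratum S: (1040/3040)²·405.38²/91 = 211.35
  stratum M: (440/3040)²·463.69²/52 = 86.6184
  stratum L: (1060/3040)²·38.94²/254 = 0.72581
V̂(x̄_st) = 307.525
SE(x̄_st) = √307.525 = 17.5364

SE(x̄_st) ≈ 17.5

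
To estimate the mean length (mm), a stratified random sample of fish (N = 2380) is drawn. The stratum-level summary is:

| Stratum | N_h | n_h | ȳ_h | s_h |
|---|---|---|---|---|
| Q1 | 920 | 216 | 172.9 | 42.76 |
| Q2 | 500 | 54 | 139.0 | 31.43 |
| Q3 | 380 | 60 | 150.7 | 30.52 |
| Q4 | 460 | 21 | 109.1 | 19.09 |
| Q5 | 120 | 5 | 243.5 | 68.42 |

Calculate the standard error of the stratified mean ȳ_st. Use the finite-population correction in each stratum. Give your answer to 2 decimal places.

SE(ȳ_st) ≈ 2.22

V̂(ȳ_st) = Σ W_h² (1 − n_h/N_h) s_h²/n_h, with W_h = N_h/N and N = 2380:
  stratum Q1: (920/2380)²·(1 − 216/920)·42.76²/216 = 0.967895
  stratum Q2: (500/2380)²·(1 − 54/500)·31.43²/54 = 0.720188
  stratum Q3: (380/2380)²·(1 − 60/380)·30.52²/60 = 0.333271
  stratum Q4: (460/2380)²·(1 − 21/460)·19.09²/21 = 0.618673
  stratum Q5: (120/2380)²·(1 − 5/120)·68.42²/5 = 2.28098
V̂(ȳ_st) = 4.92101
SE(ȳ_st) = √4.92101 = 2.21833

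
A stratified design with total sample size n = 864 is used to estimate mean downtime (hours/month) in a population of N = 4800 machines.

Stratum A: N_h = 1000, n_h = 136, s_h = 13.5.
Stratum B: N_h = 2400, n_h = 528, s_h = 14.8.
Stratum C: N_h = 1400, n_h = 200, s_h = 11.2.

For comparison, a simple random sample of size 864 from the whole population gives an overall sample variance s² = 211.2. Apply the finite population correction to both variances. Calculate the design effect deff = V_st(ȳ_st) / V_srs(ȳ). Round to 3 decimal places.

deff ≈ 0.882

V̂(ȳ_st) = Σ W_h² (1 − n_h/N_h) s_h²/n_h, with W_h = N_h/N and N = 4800:
  stratum A: (1000/4800)²·(1 − 136/1000)·13.5²/136 = 0.0502528
  stratum B: (2400/4800)²·(1 − 528/2400)·14.8²/528 = 0.0808955
  stratum C: (1400/4800)²·(1 − 200/1400)·11.2²/200 = 0.0457333
V_st = 0.176882
V_srs = (1 − 864/4800)·211.2/864 = 0.200444
deff = V_st / V_srs = 0.176882/0.200444 = 0.8824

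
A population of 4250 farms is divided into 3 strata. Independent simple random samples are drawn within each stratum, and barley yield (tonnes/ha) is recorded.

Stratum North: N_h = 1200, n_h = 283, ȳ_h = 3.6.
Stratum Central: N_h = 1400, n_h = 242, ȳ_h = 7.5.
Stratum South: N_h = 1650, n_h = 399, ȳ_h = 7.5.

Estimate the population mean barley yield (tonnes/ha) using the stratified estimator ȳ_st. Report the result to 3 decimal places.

N = Σ N_h = 4250. Stratum weights W_h = N_h/N.
ȳ_st = (1200·3.6 + 1400·7.5 + 1650·7.5) / 4250 = 6.39882

ȳ_st ≈ 6.399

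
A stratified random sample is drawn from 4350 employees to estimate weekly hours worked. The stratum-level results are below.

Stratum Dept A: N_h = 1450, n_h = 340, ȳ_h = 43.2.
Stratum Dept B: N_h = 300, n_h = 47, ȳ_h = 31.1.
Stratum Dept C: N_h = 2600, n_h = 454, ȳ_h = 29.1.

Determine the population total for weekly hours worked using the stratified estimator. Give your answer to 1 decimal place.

τ̂_st = Σ N_h ȳ_h = 1450·43.2 + 300·31.1 + 2600·29.1 = 147630.0

τ̂_st ≈ 147630.0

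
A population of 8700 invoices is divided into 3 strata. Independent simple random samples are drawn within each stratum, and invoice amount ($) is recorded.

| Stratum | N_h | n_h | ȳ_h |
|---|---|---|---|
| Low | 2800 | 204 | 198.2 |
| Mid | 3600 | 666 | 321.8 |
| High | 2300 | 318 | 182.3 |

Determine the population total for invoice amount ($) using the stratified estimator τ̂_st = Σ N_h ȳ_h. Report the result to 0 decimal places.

τ̂_st ≈ 2132730

τ̂_st = Σ N_h ȳ_h = 2800·198.2 + 3600·321.8 + 2300·182.3 = 2132730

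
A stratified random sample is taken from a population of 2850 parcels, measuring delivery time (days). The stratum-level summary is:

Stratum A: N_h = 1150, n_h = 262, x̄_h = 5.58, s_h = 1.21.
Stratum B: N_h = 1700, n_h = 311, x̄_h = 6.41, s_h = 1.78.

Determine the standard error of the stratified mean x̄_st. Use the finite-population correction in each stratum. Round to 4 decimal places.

SE(x̄_st) ≈ 0.0605

V̂(x̄_st) = Σ W_h² (1 − n_h/N_h) s_h²/n_h, with W_h = N_h/N and N = 2850:
  stratum A: (1150/2850)²·(1 − 262/1150)·1.21²/262 = 0.000702572
  stratum B: (1700/2850)²·(1 − 311/1700)·1.78²/311 = 0.0029617
V̂(x̄_st) = 0.00366427
SE(x̄_st) = √0.00366427 = 0.0605332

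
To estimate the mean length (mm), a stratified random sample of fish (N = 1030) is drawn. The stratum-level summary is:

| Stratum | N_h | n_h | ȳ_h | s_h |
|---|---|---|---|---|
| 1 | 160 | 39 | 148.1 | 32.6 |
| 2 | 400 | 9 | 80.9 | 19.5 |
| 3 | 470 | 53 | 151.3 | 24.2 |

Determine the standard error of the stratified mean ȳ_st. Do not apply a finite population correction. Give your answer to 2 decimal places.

V̂(ȳ_st) = Σ W_h² s_h²/n_h, with W_h = N_h/N and N = 1030:
  stratum 1: (160/1030)²·32.6²/39 = 0.657561
  stratum 2: (400/1030)²·19.5²/9 = 6.37195
  stratum 3: (470/1030)²·24.2²/53 = 2.30079
V̂(ȳ_st) = 9.33029
SE(ȳ_st) = √9.33029 = 3.05455

SE(ȳ_st) ≈ 3.05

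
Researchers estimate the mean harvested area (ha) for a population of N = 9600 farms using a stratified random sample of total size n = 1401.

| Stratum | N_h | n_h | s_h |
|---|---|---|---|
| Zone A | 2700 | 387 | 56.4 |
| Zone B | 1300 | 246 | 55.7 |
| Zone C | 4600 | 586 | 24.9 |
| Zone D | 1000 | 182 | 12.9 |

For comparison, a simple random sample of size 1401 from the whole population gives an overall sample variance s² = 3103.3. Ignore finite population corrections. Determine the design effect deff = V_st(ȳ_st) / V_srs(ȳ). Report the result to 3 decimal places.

deff ≈ 0.512

V̂(ȳ_st) = Σ W_h² s_h²/n_h, with W_h = N_h/N and N = 9600:
  stratum Zone A: (2700/9600)²·56.4²/387 = 0.650178
  stratum Zone B: (1300/9600)²·55.7²/246 = 0.23127
  stratum Zone C: (4600/9600)²·24.9²/586 = 0.242926
  stratum Zone D: (1000/9600)²·12.9²/182 = 0.00992123
V_st = 1.1343
V_srs = s²/n = 3103.3/1401 = 2.21506
deff = V_st / V_srs = 1.1343/2.21506 = 0.5121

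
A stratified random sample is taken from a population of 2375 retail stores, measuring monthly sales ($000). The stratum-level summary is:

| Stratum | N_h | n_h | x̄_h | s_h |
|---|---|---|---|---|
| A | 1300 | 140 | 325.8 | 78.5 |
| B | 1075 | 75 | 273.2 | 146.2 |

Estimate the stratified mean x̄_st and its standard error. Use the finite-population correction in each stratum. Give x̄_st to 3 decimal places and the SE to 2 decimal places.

x̄_st ≈ 301.992, SE ≈ 8.13

x̄_st = Σ W_h x̄_h = (1300·325.8 + 1075·273.2)/2375 = 301.99158
V̂(x̄_st) = Σ W_h² (1 − n_h/N_h) s_h²/n_h, with W_h = N_h/N and N = 2375:
  stratum A: (1300/2375)²·(1 − 140/1300)·78.5²/140 = 11.7675
  stratum B: (1075/2375)²·(1 − 75/1075)·146.2²/75 = 54.3144
V̂(x̄_st) = 66.0819
SE(x̄_st) = √66.0819 = 8.12908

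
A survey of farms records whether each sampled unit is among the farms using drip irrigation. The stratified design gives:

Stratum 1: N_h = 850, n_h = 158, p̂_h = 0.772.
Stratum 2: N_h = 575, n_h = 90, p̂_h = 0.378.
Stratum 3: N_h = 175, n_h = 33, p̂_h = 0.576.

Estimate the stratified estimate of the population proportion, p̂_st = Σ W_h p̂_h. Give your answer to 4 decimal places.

p̂_st ≈ 0.6090

N = 1600; stratum weights W_h = N_h/N.
p̂_st = Σ W_h p̂_h = (850·0.772 + 575·0.378 + 175·0.576)/1600 = 0.60897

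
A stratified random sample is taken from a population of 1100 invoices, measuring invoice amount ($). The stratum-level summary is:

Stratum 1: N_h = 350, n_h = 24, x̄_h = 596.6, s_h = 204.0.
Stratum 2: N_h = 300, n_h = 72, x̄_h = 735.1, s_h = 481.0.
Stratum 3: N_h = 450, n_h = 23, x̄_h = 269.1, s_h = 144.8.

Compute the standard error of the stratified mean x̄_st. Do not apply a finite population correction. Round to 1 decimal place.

SE(x̄_st) ≈ 23.8

V̂(x̄_st) = Σ W_h² s_h²/n_h, with W_h = N_h/N and N = 1100:
  stratum 1: (350/1100)²·204.0²/24 = 175.55
  stratum 2: (300/1100)²·481.0²/72 = 239.009
  stratum 3: (450/1100)²·144.8²/23 = 152.563
V̂(x̄_st) = 567.122
SE(x̄_st) = √567.122 = 23.8143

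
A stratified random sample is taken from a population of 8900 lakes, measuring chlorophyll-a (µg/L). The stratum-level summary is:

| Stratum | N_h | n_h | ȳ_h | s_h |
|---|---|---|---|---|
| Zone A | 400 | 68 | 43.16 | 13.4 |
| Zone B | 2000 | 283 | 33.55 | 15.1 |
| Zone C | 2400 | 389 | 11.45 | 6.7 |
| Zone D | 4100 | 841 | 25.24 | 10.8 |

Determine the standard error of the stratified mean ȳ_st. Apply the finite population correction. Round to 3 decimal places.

SE(ȳ_st) ≈ 0.264

V̂(ȳ_st) = Σ W_h² (1 − n_h/N_h) s_h²/n_h, with W_h = N_h/N and N = 8900:
  stratum Zone A: (400/8900)²·(1 − 68/400)·13.4²/68 = 0.00442709
  stratum Zone B: (2000/8900)²·(1 − 283/2000)·15.1²/283 = 0.0349291
  stratum Zone C: (2400/8900)²·(1 − 389/2400)·6.7²/389 = 0.00703142
  stratum Zone D: (4100/8900)²·(1 − 841/4100)·10.8²/841 = 0.0233959
V̂(ȳ_st) = 0.0697835
SE(ȳ_st) = √0.0697835 = 0.264166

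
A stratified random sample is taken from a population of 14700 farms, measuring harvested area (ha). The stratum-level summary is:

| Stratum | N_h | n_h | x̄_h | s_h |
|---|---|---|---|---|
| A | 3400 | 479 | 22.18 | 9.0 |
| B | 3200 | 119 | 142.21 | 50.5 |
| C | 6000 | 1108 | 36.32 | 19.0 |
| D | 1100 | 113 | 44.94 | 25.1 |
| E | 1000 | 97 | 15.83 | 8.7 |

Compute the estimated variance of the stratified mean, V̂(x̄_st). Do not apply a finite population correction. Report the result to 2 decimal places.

V̂(x̄_st) ≈ 1.11

V̂(x̄_st) = Σ W_h² s_h²/n_h, with W_h = N_h/N and N = 14700:
  stratum A: (3400/14700)²·9.0²/479 = 0.00904634
  stratum B: (3200/14700)²·50.5²/119 = 1.01555
  stratum C: (6000/14700)²·19.0²/1108 = 0.0542794
  stratum D: (1100/14700)²·25.1²/113 = 0.0312191
  stratum E: (1000/14700)²·8.7²/97 = 0.00361104
V̂(x̄_st) = 1.11371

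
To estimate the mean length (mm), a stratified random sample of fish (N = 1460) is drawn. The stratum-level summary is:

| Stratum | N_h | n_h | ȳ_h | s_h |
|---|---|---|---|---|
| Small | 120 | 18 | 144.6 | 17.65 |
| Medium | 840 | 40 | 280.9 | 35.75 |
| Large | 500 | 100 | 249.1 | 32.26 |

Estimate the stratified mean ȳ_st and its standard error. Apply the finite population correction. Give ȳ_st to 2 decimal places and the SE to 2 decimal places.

ȳ_st ≈ 258.81, SE ≈ 3.34

ȳ_st = Σ W_h ȳ_h = (120·144.6 + 840·280.9 + 500·249.1)/1460 = 258.80685
V̂(ȳ_st) = Σ W_h² (1 − n_h/N_h) s_h²/n_h, with W_h = N_h/N and N = 1460:
  stratum Small: (120/1460)²·(1 − 18/120)·17.65²/18 = 0.0993785
  stratum Medium: (840/1460)²·(1 − 40/840)·35.75²/40 = 10.0729
  stratum Large: (500/1460)²·(1 − 100/500)·32.26²/100 = 0.976457
V̂(ȳ_st) = 11.1488
SE(ȳ_st) = √11.1488 = 3.33898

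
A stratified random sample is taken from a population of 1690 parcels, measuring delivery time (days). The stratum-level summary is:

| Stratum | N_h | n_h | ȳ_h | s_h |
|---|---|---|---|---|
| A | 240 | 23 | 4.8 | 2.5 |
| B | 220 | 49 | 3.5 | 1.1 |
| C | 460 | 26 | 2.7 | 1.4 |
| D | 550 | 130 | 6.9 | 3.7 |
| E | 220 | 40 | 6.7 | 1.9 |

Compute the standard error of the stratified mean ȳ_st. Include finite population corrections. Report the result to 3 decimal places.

V̂(ȳ_st) = Σ W_h² (1 − n_h/N_h) s_h²/n_h, with W_h = N_h/N and N = 1690:
  stratum A: (240/1690)²·(1 − 23/240)·2.5²/23 = 0.00495507
  stratum B: (220/1690)²·(1 − 49/220)·1.1²/49 = 0.000325263
  stratum C: (460/1690)²·(1 − 26/460)·1.4²/26 = 0.00526935
  stratum D: (550/1690)²·(1 − 130/550)·3.7²/130 = 0.00851724
  stratum E: (220/1690)²·(1 − 40/220)·1.9²/40 = 0.00125132
V̂(ȳ_st) = 0.0203182
SE(ȳ_st) = √0.0203182 = 0.142542

SE(ȳ_st) ≈ 0.143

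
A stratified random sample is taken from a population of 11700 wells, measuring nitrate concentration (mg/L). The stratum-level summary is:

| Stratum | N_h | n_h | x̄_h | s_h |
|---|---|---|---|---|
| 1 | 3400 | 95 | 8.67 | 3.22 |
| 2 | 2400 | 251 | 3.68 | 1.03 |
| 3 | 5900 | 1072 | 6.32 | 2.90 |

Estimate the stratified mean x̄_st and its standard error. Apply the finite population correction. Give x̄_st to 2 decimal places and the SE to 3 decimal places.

x̄_st = Σ W_h x̄_h = (3400·8.67 + 2400·3.68 + 5900·6.32)/11700 = 6.46137
V̂(x̄_st) = Σ W_h² (1 − n_h/N_h) s_h²/n_h, with W_h = N_h/N and N = 11700:
  stratum 1: (3400/11700)²·(1 − 95/3400)·3.22²/95 = 0.00895915
  stratum 2: (2400/11700)²·(1 − 251/2400)·1.03²/251 = 0.000159249
  stratum 3: (5900/11700)²·(1 − 1072/5900)·2.90²/1072 = 0.00163248
V̂(x̄_st) = 0.0107509
SE(x̄_st) = √0.0107509 = 0.103686

x̄_st ≈ 6.46, SE ≈ 0.104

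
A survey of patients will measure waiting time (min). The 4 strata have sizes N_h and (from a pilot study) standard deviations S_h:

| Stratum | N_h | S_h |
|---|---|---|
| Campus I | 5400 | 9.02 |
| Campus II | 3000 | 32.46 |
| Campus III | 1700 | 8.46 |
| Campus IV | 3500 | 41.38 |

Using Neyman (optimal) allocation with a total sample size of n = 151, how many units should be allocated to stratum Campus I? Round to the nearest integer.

Neyman allocation: n_h = n · N_h S_h / Σ N_i S_i, with n = 151.
  stratum Campus I: N_h·S_h = 5400·9.02 = 48708.00
  stratum Campus II: N_h·S_h = 3000·32.46 = 97380.00
  stratum Campus III: N_h·S_h = 1700·8.46 = 14382.00
  stratum Campus IV: N_h·S_h = 3500·41.38 = 144830.00
Σ N_h S_h = 305300.00
n for stratum Campus I = 151·48708.00/305300.00 = 24.091 → 24

24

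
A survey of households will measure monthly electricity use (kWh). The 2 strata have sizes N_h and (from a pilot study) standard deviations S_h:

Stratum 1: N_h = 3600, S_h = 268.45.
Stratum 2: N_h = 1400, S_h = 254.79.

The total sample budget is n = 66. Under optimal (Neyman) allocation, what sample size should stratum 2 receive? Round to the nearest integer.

18

Neyman allocation: n_h = n · N_h S_h / Σ N_i S_i, with n = 66.
  stratum 1: N_h·S_h = 3600·268.45 = 966420.00
  stratum 2: N_h·S_h = 1400·254.79 = 356706.00
Σ N_h S_h = 1323126.00
n for stratum 2 = 66·356706.00/1323126.00 = 17.793 → 18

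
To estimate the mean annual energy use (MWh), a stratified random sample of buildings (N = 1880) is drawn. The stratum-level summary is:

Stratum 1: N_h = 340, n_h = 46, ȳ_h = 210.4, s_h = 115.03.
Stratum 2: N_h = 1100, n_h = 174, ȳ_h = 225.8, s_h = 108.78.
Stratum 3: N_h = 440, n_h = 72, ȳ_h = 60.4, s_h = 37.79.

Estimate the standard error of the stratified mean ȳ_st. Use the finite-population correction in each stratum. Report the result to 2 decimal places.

V̂(ȳ_st) = Σ W_h² (1 − n_h/N_h) s_h²/n_h, with W_h = N_h/N and N = 1880:
  stratum 1: (340/1880)²·(1 − 46/340)·115.03²/46 = 8.13533
  stratum 2: (1100/1880)²·(1 − 174/1100)·108.78²/174 = 19.5991
  stratum 3: (440/1880)²·(1 − 72/440)·37.79²/72 = 0.90867
V̂(ȳ_st) = 28.6431
SE(ȳ_st) = √28.6431 = 5.35193

SE(ȳ_st) ≈ 5.35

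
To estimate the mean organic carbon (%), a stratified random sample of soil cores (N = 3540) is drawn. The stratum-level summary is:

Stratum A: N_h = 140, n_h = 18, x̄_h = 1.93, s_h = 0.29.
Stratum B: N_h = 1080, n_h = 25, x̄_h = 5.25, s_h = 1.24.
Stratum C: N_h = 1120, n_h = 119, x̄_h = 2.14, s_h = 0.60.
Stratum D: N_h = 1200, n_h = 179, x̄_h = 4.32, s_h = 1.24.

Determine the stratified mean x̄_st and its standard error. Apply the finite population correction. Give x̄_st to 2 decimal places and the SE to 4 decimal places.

x̄_st ≈ 3.82, SE ≈ 0.0819

x̄_st = Σ W_h x̄_h = (140·1.93 + 1080·5.25 + 1120·2.14 + 1200·4.32)/3540 = 3.81949
V̂(x̄_st) = Σ W_h² (1 − n_h/N_h) s_h²/n_h, with W_h = N_h/N and N = 3540:
  stratum A: (140/3540)²·(1 − 18/140)·0.29²/18 = 6.36803e-06
  stratum B: (1080/3540)²·(1 − 25/1080)·1.24²/25 = 0.00559208
  stratum C: (1120/3540)²·(1 − 119/1120)·0.60²/119 = 0.000270646
  stratum D: (1200/3540)²·(1 − 179/1200)·1.24²/179 = 0.000839829
V̂(x̄_st) = 0.00670892
SE(x̄_st) = √0.00670892 = 0.081908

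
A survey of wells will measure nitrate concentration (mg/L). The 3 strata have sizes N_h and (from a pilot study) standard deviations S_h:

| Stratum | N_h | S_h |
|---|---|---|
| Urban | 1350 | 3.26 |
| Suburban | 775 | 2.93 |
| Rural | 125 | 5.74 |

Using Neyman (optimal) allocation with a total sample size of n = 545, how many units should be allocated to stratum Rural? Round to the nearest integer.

Neyman allocation: n_h = n · N_h S_h / Σ N_i S_i, with n = 545.
  stratum Urban: N_h·S_h = 1350·3.26 = 4401.00
  stratum Suburban: N_h·S_h = 775·2.93 = 2270.75
  stratum Rural: N_h·S_h = 125·5.74 = 717.50
Σ N_h S_h = 7389.25
n for stratum Rural = 545·717.50/7389.25 = 52.920 → 53

53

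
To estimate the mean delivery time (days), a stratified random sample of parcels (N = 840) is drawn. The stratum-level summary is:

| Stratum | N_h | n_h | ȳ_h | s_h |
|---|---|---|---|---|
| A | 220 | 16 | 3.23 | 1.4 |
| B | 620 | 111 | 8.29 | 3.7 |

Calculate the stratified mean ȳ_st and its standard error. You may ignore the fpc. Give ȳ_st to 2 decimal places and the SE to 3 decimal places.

ȳ_st = Σ W_h ȳ_h = (220·3.23 + 620·8.29)/840 = 6.96476
V̂(ȳ_st) = Σ W_h² s_h²/n_h, with W_h = N_h/N and N = 840:
  stratum A: (220/840)²·1.4²/16 = 0.00840278
  stratum B: (620/840)²·3.7²/111 = 0.0671901
V̂(ȳ_st) = 0.0755929
SE(ȳ_st) = √0.0755929 = 0.274942

ȳ_st ≈ 6.96, SE ≈ 0.275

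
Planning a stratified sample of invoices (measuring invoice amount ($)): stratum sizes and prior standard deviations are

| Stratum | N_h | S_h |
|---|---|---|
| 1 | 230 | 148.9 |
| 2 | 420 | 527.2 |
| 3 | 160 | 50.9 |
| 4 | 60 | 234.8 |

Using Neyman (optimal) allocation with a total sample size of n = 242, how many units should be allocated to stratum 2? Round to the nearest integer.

Neyman allocation: n_h = n · N_h S_h / Σ N_i S_i, with n = 242.
  stratum 1: N_h·S_h = 230·148.9 = 34247.00
  stratum 2: N_h·S_h = 420·527.2 = 221424.00
  stratum 3: N_h·S_h = 160·50.9 = 8144.00
  stratum 4: N_h·S_h = 60·234.8 = 14088.00
Σ N_h S_h = 277903.00
n for stratum 2 = 242·221424.00/277903.00 = 192.818 → 193

193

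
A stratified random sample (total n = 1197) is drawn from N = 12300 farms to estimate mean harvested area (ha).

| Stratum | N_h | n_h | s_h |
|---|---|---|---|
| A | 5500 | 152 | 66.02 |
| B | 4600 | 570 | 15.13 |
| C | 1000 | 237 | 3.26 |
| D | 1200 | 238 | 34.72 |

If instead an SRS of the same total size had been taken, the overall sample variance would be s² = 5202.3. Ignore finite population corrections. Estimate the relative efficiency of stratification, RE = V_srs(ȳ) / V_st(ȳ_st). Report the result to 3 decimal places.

V̂(ȳ_st) = Σ W_h² s_h²/n_h, with W_h = N_h/N and N = 12300:
  stratum A: (5500/12300)²·66.02²/152 = 5.73354
  stratum B: (4600/12300)²·15.13²/570 = 0.0561705
  stratum C: (1000/12300)²·3.26²/237 = 0.000296399
  stratum D: (1200/12300)²·34.72²/238 = 0.0482097
V_st = 5.83821
V_srs = s²/n = 5202.3/1197 = 4.34612
Relative efficiency = V_srs / V_st = 4.34612/5.83821 = 0.7444

RE ≈ 0.744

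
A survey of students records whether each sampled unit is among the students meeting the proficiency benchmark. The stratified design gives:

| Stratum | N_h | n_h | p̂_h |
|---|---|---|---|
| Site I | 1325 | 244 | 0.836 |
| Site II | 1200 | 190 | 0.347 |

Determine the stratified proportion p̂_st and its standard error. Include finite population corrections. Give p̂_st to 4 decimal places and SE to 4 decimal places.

p̂_st ≈ 0.6036, SE ≈ 0.0188

N = 2525; stratum weights W_h = N_h/N.
p̂_st = Σ W_h p̂_h = (1325·0.836 + 1200·0.347)/2525 = 0.60360
V̂(p̂_st) = Σ W_h² (1 − n_h/N_h) p̂_h(1−p̂_h)/(n_h−1):
  stratum Site I: (1325/2525)²·(1 − 244/1325)·0.836·0.164/243 = 0.000126754
  stratum Site II: (1200/2525)²·(1 − 190/1200)·0.347·0.653/189 = 0.000227909
V̂(p̂_st) = 0.000354663; SE = √V̂ = 0.0188325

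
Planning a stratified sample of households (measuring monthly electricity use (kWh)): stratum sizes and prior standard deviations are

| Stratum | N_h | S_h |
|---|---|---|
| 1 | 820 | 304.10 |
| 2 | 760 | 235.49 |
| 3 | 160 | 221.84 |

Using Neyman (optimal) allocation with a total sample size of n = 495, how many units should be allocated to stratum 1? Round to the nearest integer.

266

Neyman allocation: n_h = n · N_h S_h / Σ N_i S_i, with n = 495.
  stratum 1: N_h·S_h = 820·304.10 = 249362.00
  stratum 2: N_h·S_h = 760·235.49 = 178972.40
  stratum 3: N_h·S_h = 160·221.84 = 35494.40
Σ N_h S_h = 463828.80
n for stratum 1 = 495·249362.00/463828.80 = 266.120 → 266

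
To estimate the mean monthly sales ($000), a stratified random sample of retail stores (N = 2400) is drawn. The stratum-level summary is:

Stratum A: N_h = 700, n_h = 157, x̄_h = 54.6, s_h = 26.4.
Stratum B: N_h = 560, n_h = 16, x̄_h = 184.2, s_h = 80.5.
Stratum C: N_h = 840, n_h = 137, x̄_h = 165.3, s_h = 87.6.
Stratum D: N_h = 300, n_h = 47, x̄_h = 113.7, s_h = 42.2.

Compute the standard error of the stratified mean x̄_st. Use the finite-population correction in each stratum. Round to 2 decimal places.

SE(x̄_st) ≈ 5.29

V̂(x̄_st) = Σ W_h² (1 − n_h/N_h) s_h²/n_h, with W_h = N_h/N and N = 2400:
  stratum A: (700/2400)²·(1 − 157/700)·26.4²/157 = 0.292943
  stratum B: (560/2400)²·(1 − 16/560)·80.5²/16 = 21.4208
  stratum C: (840/2400)²·(1 − 137/840)·87.6²/137 = 5.74248
  stratum D: (300/2400)²·(1 − 47/300)·42.2²/47 = 0.499282
V̂(x̄_st) = 27.9555
SE(x̄_st) = √27.9555 = 5.2873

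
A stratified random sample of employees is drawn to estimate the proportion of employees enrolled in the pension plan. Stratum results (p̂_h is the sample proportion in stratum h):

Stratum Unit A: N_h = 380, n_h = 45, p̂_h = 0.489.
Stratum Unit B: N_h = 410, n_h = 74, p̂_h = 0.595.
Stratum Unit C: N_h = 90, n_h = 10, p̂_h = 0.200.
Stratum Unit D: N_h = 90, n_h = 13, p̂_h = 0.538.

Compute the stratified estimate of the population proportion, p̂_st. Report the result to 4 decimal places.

p̂_st ≈ 0.5115

N = 970; stratum weights W_h = N_h/N.
p̂_st = Σ W_h p̂_h = (380·0.489 + 410·0.595 + 90·0.200 + 90·0.538)/970 = 0.51154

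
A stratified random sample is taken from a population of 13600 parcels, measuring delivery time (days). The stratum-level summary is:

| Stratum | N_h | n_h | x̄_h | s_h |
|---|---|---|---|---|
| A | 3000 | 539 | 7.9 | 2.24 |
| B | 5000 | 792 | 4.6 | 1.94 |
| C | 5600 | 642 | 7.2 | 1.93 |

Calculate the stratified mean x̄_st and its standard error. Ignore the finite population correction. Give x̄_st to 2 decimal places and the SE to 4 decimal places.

x̄_st ≈ 6.40, SE ≈ 0.0456

x̄_st = Σ W_h x̄_h = (3000·7.9 + 5000·4.6 + 5600·7.2)/13600 = 6.39853
V̂(x̄_st) = Σ W_h² s_h²/n_h, with W_h = N_h/N and N = 13600:
  stratum A: (3000/13600)²·2.24²/539 = 0.000452973
  stratum B: (5000/13600)²·1.94²/792 = 0.000642304
  stratum C: (5600/13600)²·1.93²/642 = 0.000983734
V̂(x̄_st) = 0.00207901
SE(x̄_st) = √0.00207901 = 0.0455962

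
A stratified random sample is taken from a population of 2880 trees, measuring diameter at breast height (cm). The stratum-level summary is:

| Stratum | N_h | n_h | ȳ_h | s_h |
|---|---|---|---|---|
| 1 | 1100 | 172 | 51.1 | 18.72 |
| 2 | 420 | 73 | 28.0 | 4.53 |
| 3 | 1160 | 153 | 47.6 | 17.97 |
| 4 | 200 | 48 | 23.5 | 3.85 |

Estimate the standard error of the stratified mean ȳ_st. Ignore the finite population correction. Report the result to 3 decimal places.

SE(ȳ_st) ≈ 0.804

V̂(ȳ_st) = Σ W_h² s_h²/n_h, with W_h = N_h/N and N = 2880:
  stratum 1: (1100/2880)²·18.72²/172 = 0.297224
  stratum 2: (420/2880)²·4.53²/73 = 0.00597843
  stratum 3: (1160/2880)²·17.97²/153 = 0.342402
  stratum 4: (200/2880)²·3.85²/48 = 0.00148921
V̂(ȳ_st) = 0.647093
SE(ȳ_st) = √0.647093 = 0.804421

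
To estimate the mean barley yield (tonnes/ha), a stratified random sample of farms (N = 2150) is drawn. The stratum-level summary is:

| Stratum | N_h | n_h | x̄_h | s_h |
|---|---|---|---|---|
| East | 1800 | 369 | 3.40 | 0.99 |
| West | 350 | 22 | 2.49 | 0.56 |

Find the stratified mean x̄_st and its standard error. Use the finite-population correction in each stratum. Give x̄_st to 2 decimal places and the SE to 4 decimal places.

x̄_st = Σ W_h x̄_h = (1800·3.40 + 350·2.49)/2150 = 3.25186
V̂(x̄_st) = Σ W_h² (1 − n_h/N_h) s_h²/n_h, with W_h = N_h/N and N = 2150:
  stratum East: (1800/2150)²·(1 − 369/1800)·0.99²/369 = 0.00148006
  stratum West: (350/2150)²·(1 − 22/350)·0.56²/22 = 0.000354012
V̂(x̄_st) = 0.00183407
SE(x̄_st) = √0.00183407 = 0.0428261

x̄_st ≈ 3.25, SE ≈ 0.0428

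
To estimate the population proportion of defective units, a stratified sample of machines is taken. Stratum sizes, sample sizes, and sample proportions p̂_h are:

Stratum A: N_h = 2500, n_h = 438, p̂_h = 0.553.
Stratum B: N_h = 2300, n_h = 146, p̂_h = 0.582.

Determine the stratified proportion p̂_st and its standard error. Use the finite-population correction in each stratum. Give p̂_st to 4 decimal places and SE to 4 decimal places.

N = 4800; stratum weights W_h = N_h/N.
p̂_st = Σ W_h p̂_h = (2500·0.553 + 2300·0.582)/4800 = 0.56690
V̂(p̂_st) = Σ W_h² (1 − n_h/N_h) p̂_h(1−p̂_h)/(n_h−1):
  stratum A: (2500/4800)²·(1 − 438/2500)·0.553·0.447/437 = 0.00012656
  stratum B: (2300/4800)²·(1 − 146/2300)·0.582·0.418/145 = 0.000360763
V̂(p̂_st) = 0.000487324; SE = √V̂ = 0.0220754

p̂_st ≈ 0.5669, SE ≈ 0.0221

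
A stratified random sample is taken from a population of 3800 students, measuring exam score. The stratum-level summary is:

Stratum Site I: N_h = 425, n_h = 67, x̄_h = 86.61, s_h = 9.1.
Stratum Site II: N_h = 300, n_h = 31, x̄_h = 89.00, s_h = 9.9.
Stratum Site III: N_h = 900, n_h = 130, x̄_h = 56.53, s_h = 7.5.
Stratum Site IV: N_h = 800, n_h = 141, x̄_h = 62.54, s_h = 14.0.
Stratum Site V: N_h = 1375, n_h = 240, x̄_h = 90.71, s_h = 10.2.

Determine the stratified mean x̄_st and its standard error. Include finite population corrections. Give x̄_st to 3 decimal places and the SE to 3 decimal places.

x̄_st = Σ W_h x̄_h = (425·86.61 + 300·89.00 + 900·56.53 + 800·62.54 + 1375·90.71)/3800 = 76.09066
V̂(x̄_st) = Σ W_h² (1 − n_h/N_h) s_h²/n_h, with W_h = N_h/N and N = 3800:
  stratum Site I: (425/3800)²·(1 − 67/425)·9.1²/67 = 0.0130231
  stratum Site II: (300/3800)²·(1 − 31/300)·9.9²/31 = 0.0176691
  stratum Site III: (900/3800)²·(1 − 130/900)·7.5²/130 = 0.0207656
  stratum Site IV: (800/3800)²·(1 − 141/800)·14.0²/141 = 0.0507511
  stratum Site V: (1375/3800)²·(1 − 240/1375)·10.2²/240 = 0.0468512
V̂(x̄_st) = 0.14906
SE(x̄_st) = √0.14906 = 0.386083

x̄_st ≈ 76.091, SE ≈ 0.386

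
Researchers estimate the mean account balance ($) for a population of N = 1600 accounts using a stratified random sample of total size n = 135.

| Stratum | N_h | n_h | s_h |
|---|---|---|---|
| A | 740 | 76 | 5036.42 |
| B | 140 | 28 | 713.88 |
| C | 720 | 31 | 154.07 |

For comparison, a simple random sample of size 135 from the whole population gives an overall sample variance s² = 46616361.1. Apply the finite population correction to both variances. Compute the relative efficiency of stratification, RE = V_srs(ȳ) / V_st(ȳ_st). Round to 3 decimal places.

V̂(ȳ_st) = Σ W_h² (1 − n_h/N_h) s_h²/n_h, with W_h = N_h/N and N = 1600:
  stratum A: (740/1600)²·(1 − 76/740)·5036.42²/76 = 64060.5
  stratum B: (140/1600)²·(1 − 28/140)·713.88²/28 = 111.48
  stratum C: (720/1600)²·(1 − 31/720)·154.07²/31 = 148.384
V_st = 64320.3
V_srs = (1 − 135/1600)·46616361.1/135 = 316171
Relative efficiency = V_srs / V_st = 316171/64320.3 = 4.9156

RE ≈ 4.916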